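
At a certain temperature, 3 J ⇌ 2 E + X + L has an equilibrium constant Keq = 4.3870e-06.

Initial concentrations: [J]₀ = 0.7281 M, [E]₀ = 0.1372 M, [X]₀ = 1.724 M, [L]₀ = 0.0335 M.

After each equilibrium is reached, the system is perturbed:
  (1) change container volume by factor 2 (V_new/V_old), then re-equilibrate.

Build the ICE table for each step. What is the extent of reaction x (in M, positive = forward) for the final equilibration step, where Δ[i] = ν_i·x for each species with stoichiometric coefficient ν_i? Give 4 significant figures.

Q₀ = 0.002817 vs Keq = 4.3870e-06 ⇒ Q>K, reverse
Step 1:
                    J           E           X           L
  I            0.7281      0.1372       1.724      0.0335
  C           0.09962    -0.06641    -0.03321    -0.03321
  E            0.8277     0.07079       1.691  2.9364e-04
  solve Keq expr → x = -0.03321; check Q = 4.3870e-06
Then change container volume by factor 2 (V_new/V_old).
Step 2:
                    J           E           X           L
  I            0.4139     0.03539      0.8454  1.4682e-04
  C       -4.2376e-04  2.8251e-04  1.4125e-04  1.4125e-04
  E            0.4134     0.03568      0.8455  2.8807e-04
  solve Keq expr → x = 1.4125e-04; check Q = 4.3870e-06

x = 1.4125e-04 M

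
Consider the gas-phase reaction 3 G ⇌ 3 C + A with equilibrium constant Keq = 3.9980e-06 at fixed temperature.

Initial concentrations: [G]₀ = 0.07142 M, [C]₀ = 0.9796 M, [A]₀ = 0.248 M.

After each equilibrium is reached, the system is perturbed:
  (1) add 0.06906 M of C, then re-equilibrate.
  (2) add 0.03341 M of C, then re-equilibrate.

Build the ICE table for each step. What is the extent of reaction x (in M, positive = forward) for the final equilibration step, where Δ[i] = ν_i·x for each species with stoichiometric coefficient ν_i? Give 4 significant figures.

x = -2.0435e-05 M

Q₀ = 639.9 vs Keq = 3.9980e-06 ⇒ Q>K, reverse
Step 1:
                   G          C          A
  Initial    0.07142     0.9796      0.248
  Change      0.7435    -0.7435    -0.2478
  Equil       0.8149     0.2361 1.6442e-04
  solve Keq expr → x = -0.2478; check Q = 3.9980e-06
Then add 0.06906 M of C.
Step 2:
                   G          C          A
  Initial     0.8149     0.3052 1.6442e-04
  Change  2.6400e-04 -2.6400e-04 -8.8000e-05
  Equil       0.8152     0.3049 7.6418e-05
  solve Keq expr → x = -8.8000e-05; check Q = 3.9980e-06
Then add 0.03341 M of C.
Step 3:
                   G          C          A
  Initial     0.8152     0.3383 7.6418e-05
  Change  6.1306e-05 -6.1306e-05 -2.0435e-05
  Equil       0.8153     0.3382 5.5982e-05
  solve Keq expr → x = -2.0435e-05; check Q = 3.9980e-06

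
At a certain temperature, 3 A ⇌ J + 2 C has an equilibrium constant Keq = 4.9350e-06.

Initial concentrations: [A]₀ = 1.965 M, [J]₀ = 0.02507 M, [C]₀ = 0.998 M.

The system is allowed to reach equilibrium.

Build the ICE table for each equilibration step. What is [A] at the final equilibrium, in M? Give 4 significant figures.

[A]_eq = 2.04 M

Q₀ = 0.003291 vs Keq = 4.9350e-06 ⇒ Q>K, reverse
Step 1:
                  A         J         C
  init        1.965   0.02507     0.998
  Δ         0.07507  -0.02502  -0.05005
  eq           2.04 4.6628e-05     0.948
  solve Keq expr → x = -0.02502; check Q = 4.9350e-06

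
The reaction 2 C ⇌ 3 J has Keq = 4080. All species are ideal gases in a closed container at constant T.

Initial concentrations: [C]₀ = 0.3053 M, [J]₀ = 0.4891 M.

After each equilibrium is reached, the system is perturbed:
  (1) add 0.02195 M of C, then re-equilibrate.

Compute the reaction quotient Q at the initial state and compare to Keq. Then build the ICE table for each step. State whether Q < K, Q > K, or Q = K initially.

Q₀ = 1.255 vs Keq = 4080 ⇒ Q<K, forward
Step 1:
                    C           J
  I            0.3053      0.4891
  C           -0.2913       0.437
  E           0.01395      0.9261
  solve Keq expr → x = 0.1457; check Q = 4080
Then add 0.02195 M of C.
Step 2:
                    C           J
  I            0.0359      0.9261
  C          -0.02122     0.03184
  E           0.01468       0.958
  solve Keq expr → x = 0.01061; check Q = 4080

Q₀ = 1.255; Q < K (proceeds forward)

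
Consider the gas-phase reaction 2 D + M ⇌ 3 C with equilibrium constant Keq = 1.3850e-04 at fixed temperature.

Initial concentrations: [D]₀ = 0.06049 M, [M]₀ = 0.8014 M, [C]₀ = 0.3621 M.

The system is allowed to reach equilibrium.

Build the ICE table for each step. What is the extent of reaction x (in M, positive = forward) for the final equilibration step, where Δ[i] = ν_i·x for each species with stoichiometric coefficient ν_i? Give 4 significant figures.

Q₀ = 16.19 vs Keq = 1.3850e-04 ⇒ Q>K, reverse
Step 1:
                    D           M           C
  I           0.06049      0.8014      0.3621
  C            0.2268      0.1134     -0.3402
  E            0.2873      0.9148     0.02187
  solve Keq expr → x = -0.1134; check Q = 1.3850e-04

x = -0.1134 M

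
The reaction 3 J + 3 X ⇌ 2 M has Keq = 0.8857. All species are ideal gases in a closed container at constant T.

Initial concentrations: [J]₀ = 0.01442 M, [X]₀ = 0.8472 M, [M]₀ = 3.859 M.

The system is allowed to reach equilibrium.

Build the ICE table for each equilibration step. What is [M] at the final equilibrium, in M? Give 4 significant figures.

Q₀ = 8.1676e+06 vs Keq = 0.8857 ⇒ Q>K, reverse
Step 1:
                   J          X          M
  I          0.01442     0.8472      3.859
  C            1.117      1.117    -0.7443
  E            1.131      1.964      3.115
  solve Keq expr → x = -0.3722; check Q = 0.8857

[M]_eq = 3.115 M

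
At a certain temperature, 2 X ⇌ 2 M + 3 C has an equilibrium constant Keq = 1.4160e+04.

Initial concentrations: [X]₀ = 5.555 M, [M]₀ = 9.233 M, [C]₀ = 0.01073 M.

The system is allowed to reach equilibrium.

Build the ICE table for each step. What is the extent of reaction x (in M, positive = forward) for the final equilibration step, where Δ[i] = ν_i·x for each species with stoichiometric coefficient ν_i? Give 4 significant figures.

x = 1.976 M

Q₀ = 3.4128e-06 vs Keq = 1.4160e+04 ⇒ Q<K, forward
Step 1:
                  X         M         C
  Initial     5.555     9.233   0.01073
  Change     -3.952     3.952     5.928
  Equil       1.603     13.18     5.938
  solve Keq expr → x = 1.976; check Q = 1.4160e+04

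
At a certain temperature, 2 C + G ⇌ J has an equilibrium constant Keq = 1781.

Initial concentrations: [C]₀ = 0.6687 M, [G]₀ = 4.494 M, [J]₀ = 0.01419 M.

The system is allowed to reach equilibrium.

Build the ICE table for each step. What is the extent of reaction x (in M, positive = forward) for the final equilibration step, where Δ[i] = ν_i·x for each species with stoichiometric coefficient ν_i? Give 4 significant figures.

Q₀ = 0.007061 vs Keq = 1781 ⇒ Q<K, forward
Step 1:
                   C          G          J
  Initial     0.6687      4.494    0.01419
  Change     -0.6619    -0.3309     0.3309
  Equil     0.006823      4.163     0.3451
  solve Keq expr → x = 0.3309; check Q = 1781

x = 0.3309 M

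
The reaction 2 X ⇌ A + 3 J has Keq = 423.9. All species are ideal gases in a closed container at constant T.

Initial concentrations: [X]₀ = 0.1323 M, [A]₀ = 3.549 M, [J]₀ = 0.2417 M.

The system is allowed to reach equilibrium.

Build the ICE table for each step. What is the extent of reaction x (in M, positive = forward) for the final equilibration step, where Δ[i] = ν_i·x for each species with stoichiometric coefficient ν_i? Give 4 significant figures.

Q₀ = 2.863 vs Keq = 423.9 ⇒ Q<K, forward
Step 1:
                   X          A          J
  Initial     0.1323      3.549     0.2417
  Change     -0.1086    0.05429     0.1629
  Equil      0.02372      3.603     0.4046
  solve Keq expr → x = 0.05429; check Q = 423.9

x = 0.05429 M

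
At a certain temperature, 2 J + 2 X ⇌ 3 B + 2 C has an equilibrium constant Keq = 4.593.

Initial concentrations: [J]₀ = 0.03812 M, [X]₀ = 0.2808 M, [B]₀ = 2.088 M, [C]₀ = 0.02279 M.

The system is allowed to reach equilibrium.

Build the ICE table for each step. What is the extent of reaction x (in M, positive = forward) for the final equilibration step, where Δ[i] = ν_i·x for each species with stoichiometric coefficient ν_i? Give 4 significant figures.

Q₀ = 41.26 vs Keq = 4.593 ⇒ Q>K, reverse
Step 1:
                   J          X          B          C
  Initial    0.03812     0.2808      2.088    0.02279
  Change     0.01218    0.01218   -0.01827   -0.01218
  Equil       0.0503      0.293       2.07    0.01061
  solve Keq expr → x = -0.006091; check Q = 4.593

x = -0.006091 M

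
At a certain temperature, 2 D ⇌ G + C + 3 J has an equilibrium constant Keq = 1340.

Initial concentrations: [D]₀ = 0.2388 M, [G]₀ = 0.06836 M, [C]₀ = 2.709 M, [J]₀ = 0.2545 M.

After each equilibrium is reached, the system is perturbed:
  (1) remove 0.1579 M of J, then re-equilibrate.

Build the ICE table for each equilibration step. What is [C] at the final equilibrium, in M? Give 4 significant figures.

Q₀ = 0.05353 vs Keq = 1340 ⇒ Q<K, forward
Step 1:
                    D           G           C           J
  Initial      0.2388     0.06836       2.709      0.2545
  Change      -0.2297      0.1148      0.1148      0.3445
  Equil       0.00911      0.1832       2.824       0.599
  solve Keq expr → x = 0.1148; check Q = 1340
Then remove 0.1579 M of J.
Step 2:
                    D           G           C           J
  Initial     0.00911      0.1832       2.824      0.4411
  Change     -0.00323    0.001615    0.001615    0.004846
  Equil       0.00588      0.1848       2.825       0.446
  solve Keq expr → x = 0.001615; check Q = 1340

[C]_eq = 2.825 M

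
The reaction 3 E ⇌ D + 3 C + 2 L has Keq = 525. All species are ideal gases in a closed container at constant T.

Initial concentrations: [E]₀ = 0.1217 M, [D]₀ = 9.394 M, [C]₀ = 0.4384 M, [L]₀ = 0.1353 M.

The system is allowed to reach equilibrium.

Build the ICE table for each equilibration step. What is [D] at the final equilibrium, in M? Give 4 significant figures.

Q₀ = 8.039 vs Keq = 525 ⇒ Q<K, forward
Step 1:
                   E          D          C          L
  init        0.1217      9.394     0.4384     0.1353
  Δ         -0.07753    0.02584    0.07753    0.05169
  eq         0.04417       9.42     0.5159      0.187
  solve Keq expr → x = 0.02584; check Q = 525

[D]_eq = 9.42 M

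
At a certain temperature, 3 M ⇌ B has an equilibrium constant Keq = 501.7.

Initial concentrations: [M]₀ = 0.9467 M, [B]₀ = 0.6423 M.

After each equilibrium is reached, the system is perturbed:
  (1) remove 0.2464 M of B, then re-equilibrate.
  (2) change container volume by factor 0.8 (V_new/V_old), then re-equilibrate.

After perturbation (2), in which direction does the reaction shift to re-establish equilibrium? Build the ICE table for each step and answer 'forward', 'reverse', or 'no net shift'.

Q₀ = 0.757 vs Keq = 501.7 ⇒ Q<K, forward
Step 1:
                    M           B
  init         0.9467      0.6423
  Δ           -0.8244      0.2748
  eq           0.1223      0.9171
  solve Keq expr → x = 0.2748; check Q = 501.7
Then remove 0.2464 M of B.
Step 2:
                    M           B
  init         0.1223      0.6707
  Δ          -0.01189    0.003964
  eq           0.1104      0.6747
  solve Keq expr → x = 0.003964; check Q = 501.7
Then change container volume by factor 0.8 (V_new/V_old).
Step 3:
                    M           B
  init          0.138      0.8433
  Δ          -0.01878    0.006259
  eq           0.1192      0.8496
  solve Keq expr → x = 0.006259; check Q = 501.7

Direction: forward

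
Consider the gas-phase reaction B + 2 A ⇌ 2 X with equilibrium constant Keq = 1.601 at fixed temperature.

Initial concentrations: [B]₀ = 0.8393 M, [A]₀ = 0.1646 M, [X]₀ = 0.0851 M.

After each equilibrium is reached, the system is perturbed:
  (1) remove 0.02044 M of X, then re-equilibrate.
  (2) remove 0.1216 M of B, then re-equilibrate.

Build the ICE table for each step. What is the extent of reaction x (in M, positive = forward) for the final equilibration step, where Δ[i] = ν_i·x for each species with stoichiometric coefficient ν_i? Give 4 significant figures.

x = -0.002277 M

Q₀ = 0.3185 vs Keq = 1.601 ⇒ Q<K, forward
Step 1:
                    B           A           X
  init         0.8393      0.1646      0.0851
  Δ          -0.02403    -0.04805     0.04805
  eq           0.8153      0.1165      0.1332
  solve Keq expr → x = 0.02403; check Q = 1.601
Then remove 0.02044 M of X.
Step 2:
                    B           A           X
  init         0.8153      0.1165      0.1127
  Δ         -0.004688   -0.009376    0.009376
  eq           0.8106      0.1072      0.1221
  solve Keq expr → x = 0.004688; check Q = 1.601
Then remove 0.1216 M of B.
Step 3:
                    B           A           X
  init          0.689      0.1072      0.1221
  Δ          0.002277    0.004553   -0.004553
  eq           0.6913      0.1117      0.1175
  solve Keq expr → x = -0.002277; check Q = 1.601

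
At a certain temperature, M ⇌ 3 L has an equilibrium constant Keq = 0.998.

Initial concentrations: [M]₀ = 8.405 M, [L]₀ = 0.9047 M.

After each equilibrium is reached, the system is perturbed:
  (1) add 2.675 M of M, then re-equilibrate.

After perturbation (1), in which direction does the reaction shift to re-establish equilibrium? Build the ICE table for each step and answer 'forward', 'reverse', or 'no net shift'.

Q₀ = 0.0881 vs Keq = 0.998 ⇒ Q<K, forward
Step 1:
                   M          L
  Initial      8.405     0.9047
  Change     -0.3657      1.097
  Equil        8.039      2.002
  solve Keq expr → x = 0.3657; check Q = 0.998
Then add 2.675 M of M.
Step 2:
                   M          L
  Initial      10.71      2.002
  Change    -0.06555     0.1967
  Equil        10.65      2.199
  solve Keq expr → x = 0.06555; check Q = 0.998

Direction: forward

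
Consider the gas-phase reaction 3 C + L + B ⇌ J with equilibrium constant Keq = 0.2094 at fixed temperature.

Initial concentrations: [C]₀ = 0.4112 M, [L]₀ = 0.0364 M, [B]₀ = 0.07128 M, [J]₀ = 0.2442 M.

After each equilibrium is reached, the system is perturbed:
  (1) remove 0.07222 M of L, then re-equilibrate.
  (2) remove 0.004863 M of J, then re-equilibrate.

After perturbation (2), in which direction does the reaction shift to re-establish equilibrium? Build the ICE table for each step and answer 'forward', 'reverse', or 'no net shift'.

Direction: forward

Q₀ = 1354 vs Keq = 0.2094 ⇒ Q>K, reverse
Step 1:
                    C           L           B           J
  init         0.4112      0.0364     0.07128      0.2442
  Δ            0.6714      0.2238      0.2238     -0.2238
  eq            1.083      0.2602      0.2951      0.0204
  solve Keq expr → x = -0.2238; check Q = 0.2094
Then remove 0.07222 M of L.
Step 2:
                    C           L           B           J
  init          1.083       0.188      0.2951      0.0204
  Δ            0.0135    0.004499    0.004499   -0.004499
  eq            1.096      0.1925      0.2996      0.0159
  solve Keq expr → x = -0.004499; check Q = 0.2094
Then remove 0.004863 M of J.
Step 3:
                    C           L           B           J
  init          1.096      0.1925      0.2996     0.01104
  Δ          -0.01158   -0.003861   -0.003861    0.003861
  eq            1.085      0.1886      0.2957      0.0149
  solve Keq expr → x = 0.003861; check Q = 0.2094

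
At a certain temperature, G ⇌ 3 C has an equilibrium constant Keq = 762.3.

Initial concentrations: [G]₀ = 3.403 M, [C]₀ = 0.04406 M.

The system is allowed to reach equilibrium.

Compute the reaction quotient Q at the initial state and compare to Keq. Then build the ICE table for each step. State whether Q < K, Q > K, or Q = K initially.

Q₀ = 2.5135e-05; Q < K (proceeds forward)

Q₀ = 2.5135e-05 vs Keq = 762.3 ⇒ Q<K, forward
Step 1:
                   G          C
  I            3.403    0.04406
  C           -2.697      8.091
  E           0.7061      8.135
  solve Keq expr → x = 2.697; check Q = 762.3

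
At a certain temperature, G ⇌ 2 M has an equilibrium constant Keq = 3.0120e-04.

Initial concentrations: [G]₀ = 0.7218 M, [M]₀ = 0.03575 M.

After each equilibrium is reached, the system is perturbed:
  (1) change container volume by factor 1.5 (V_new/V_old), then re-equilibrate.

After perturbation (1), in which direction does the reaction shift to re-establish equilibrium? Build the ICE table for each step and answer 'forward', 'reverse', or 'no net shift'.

Q₀ = 0.001771 vs Keq = 3.0120e-04 ⇒ Q>K, reverse
Step 1:
                   G          M
  init        0.7218    0.03575
  Δ          0.01045    -0.0209
  eq          0.7322    0.01485
  solve Keq expr → x = -0.01045; check Q = 3.0120e-04
Then change container volume by factor 1.5 (V_new/V_old).
Step 2:
                   G          M
  init        0.4882   0.009901
  Δ        -0.001106   0.002211
  eq          0.4871    0.01211
  solve Keq expr → x = 0.001106; check Q = 3.0120e-04

Direction: forward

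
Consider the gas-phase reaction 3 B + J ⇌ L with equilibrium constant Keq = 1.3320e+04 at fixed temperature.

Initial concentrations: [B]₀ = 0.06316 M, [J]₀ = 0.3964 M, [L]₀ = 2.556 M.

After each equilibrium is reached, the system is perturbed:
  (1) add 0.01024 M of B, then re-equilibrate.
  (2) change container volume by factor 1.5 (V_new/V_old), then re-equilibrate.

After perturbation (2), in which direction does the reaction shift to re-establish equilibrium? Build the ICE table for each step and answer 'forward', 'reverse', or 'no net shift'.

Direction: reverse

Q₀ = 2.5592e+04 vs Keq = 1.3320e+04 ⇒ Q>K, reverse
Step 1:
                   B          J          L
  I          0.06316     0.3964      2.556
  C          0.01498   0.004994  -0.004994
  E          0.07814     0.4014      2.551
  solve Keq expr → x = -0.004994; check Q = 1.3320e+04
Then add 0.01024 M of B.
Step 2:
                   B          J          L
  I          0.08838     0.4014      2.551
  C        -0.009989   -0.00333    0.00333
  E          0.07839     0.3981      2.554
  solve Keq expr → x = 0.00333; check Q = 1.3320e+04
Then change container volume by factor 1.5 (V_new/V_old).
Step 3:
                   B          J          L
  I          0.05226     0.2654      1.703
  C          0.02519   0.008398  -0.008398
  E          0.07745     0.2738      1.694
  solve Keq expr → x = -0.008398; check Q = 1.3320e+04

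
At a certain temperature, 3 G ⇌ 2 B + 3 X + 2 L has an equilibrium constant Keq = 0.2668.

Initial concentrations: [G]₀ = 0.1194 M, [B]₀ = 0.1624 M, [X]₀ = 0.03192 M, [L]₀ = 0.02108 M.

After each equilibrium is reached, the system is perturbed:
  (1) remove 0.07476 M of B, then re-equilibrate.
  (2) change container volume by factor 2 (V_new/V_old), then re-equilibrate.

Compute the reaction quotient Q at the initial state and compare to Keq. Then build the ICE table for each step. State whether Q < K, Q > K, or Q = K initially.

Q₀ = 2.2392e-07 vs Keq = 0.2668 ⇒ Q<K, forward
Step 1:
                   G          B          X          L
  init        0.1194     0.1624    0.03192    0.02108
  Δ          -0.1035    0.06898     0.1035    0.06898
  eq         0.01593     0.2314     0.1354    0.09006
  solve Keq expr → x = 0.03449; check Q = 0.2668
Then remove 0.07476 M of B.
Step 2:
                   G          B          X          L
  init       0.01593     0.1566     0.1354    0.09006
  Δ         -0.00307   0.002046    0.00307   0.002046
  eq         0.01286     0.1587     0.1385    0.09211
  solve Keq expr → x = 0.001023; check Q = 0.2668
Then change container volume by factor 2 (V_new/V_old).
Step 3:
                   G          B          X          L
  init      0.006428    0.07933    0.06923    0.04605
  Δ        -0.003597   0.002398   0.003597   0.002398
  eq        0.002832    0.08173    0.07283    0.04845
  solve Keq expr → x = 0.001199; check Q = 0.2668

Q₀ = 2.2392e-07; Q < K (proceeds forward)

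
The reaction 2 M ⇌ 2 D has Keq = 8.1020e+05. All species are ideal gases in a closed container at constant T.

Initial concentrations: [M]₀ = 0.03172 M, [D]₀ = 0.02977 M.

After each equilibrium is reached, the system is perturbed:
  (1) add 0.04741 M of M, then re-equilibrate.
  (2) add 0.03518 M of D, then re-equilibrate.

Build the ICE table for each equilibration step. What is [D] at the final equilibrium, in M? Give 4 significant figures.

Q₀ = 0.8808 vs Keq = 8.1020e+05 ⇒ Q<K, forward
Step 1:
                  M         D
  init      0.03172   0.02977
  Δ        -0.03165   0.03165
  eq      6.8238e-05   0.06142
  solve Keq expr → x = 0.01583; check Q = 8.1020e+05
Then add 0.04741 M of M.
Step 2:
                  M         D
  init      0.04748   0.06142
  Δ        -0.04736   0.04736
  eq      1.2085e-04    0.1088
  solve Keq expr → x = 0.02368; check Q = 8.1020e+05
Then add 0.03518 M of D.
Step 3:
                  M         D
  init    1.2085e-04     0.144
  Δ       3.9041e-05 -3.9041e-05
  eq      1.5989e-04    0.1439
  solve Keq expr → x = -1.9520e-05; check Q = 8.1020e+05

[D]_eq = 0.1439 M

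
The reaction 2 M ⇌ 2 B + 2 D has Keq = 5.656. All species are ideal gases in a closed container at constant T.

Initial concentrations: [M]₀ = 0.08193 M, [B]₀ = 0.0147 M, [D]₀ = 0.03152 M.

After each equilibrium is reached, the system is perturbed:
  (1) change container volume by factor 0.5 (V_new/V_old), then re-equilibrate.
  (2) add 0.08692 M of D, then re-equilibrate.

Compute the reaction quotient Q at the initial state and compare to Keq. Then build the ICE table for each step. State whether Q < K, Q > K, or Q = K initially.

Q₀ = 3.1983e-05 vs Keq = 5.656 ⇒ Q<K, forward
Step 1:
                   M          B          D
  init       0.08193     0.0147    0.03152
  Δ         -0.07769    0.07769    0.07769
  eq        0.004242    0.09239     0.1092
  solve Keq expr → x = 0.03884; check Q = 5.656
Then change container volume by factor 0.5 (V_new/V_old).
Step 2:
                   M          B          D
  init      0.008485     0.1848     0.2184
  Δ         0.007274  -0.007274  -0.007274
  eq         0.01576     0.1775     0.2111
  solve Keq expr → x = -0.003637; check Q = 5.656
Then add 0.08692 M of D.
Step 3:
                   M          B          D
  init       0.01576     0.1775     0.2981
  Δ         0.005417  -0.005417  -0.005417
  eq         0.02118     0.1721     0.2926
  solve Keq expr → x = -0.002708; check Q = 5.656

Q₀ = 3.1983e-05; Q < K (proceeds forward)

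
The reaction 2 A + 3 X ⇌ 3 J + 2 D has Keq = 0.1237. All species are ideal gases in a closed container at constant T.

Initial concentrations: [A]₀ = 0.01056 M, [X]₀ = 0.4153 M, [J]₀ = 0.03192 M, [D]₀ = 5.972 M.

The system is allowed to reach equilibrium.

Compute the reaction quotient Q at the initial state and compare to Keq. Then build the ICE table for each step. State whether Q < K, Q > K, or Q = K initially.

Q₀ = 145.2; Q > K (proceeds reverse)

Q₀ = 145.2 vs Keq = 0.1237 ⇒ Q>K, reverse
Step 1:
                   A          X          J          D
  I          0.01056     0.4153    0.03192      5.972
  C          0.01719    0.02579   -0.02579   -0.01719
  E          0.02775     0.4411   0.006132      5.955
  solve Keq expr → x = -0.008596; check Q = 0.1237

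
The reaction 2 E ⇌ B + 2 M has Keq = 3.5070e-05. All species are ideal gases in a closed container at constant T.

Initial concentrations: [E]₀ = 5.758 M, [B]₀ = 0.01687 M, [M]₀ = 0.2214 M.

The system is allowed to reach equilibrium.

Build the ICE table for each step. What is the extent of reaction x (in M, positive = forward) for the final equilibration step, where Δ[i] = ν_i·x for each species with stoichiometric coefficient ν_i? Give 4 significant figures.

Q₀ = 2.4942e-05 vs Keq = 3.5070e-05 ⇒ Q<K, forward
Step 1:
                    E           B           M
  I             5.758     0.01687      0.2214
  C         -0.009668    0.004834    0.009668
  E             5.748      0.0217      0.2311
  solve Keq expr → x = 0.004834; check Q = 3.5070e-05

x = 0.004834 M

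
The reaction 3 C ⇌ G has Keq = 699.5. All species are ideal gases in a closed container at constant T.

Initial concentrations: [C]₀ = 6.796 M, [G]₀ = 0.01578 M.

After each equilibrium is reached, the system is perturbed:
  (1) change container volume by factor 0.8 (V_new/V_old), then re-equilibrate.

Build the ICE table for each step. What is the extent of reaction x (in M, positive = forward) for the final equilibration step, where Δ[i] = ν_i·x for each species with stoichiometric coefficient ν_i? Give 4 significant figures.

Q₀ = 5.0274e-05 vs Keq = 699.5 ⇒ Q<K, forward
Step 1:
                  C         G
  I           6.796   0.01578
  C          -6.649     2.216
  E          0.1472     2.232
  solve Keq expr → x = 2.216; check Q = 699.5
Then change container volume by factor 0.8 (V_new/V_old).
Step 2:
                  C         G
  I           0.184      2.79
  C        -0.02528  0.008426
  E          0.1587     2.798
  solve Keq expr → x = 0.008426; check Q = 699.5

x = 0.008426 M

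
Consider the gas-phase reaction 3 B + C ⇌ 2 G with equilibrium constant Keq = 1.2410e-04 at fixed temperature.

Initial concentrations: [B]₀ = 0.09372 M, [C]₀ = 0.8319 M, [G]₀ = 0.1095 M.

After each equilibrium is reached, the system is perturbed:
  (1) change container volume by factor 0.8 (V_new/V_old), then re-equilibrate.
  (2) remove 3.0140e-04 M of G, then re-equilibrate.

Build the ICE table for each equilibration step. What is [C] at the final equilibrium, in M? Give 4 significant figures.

Q₀ = 17.51 vs Keq = 1.2410e-04 ⇒ Q>K, reverse
Step 1:
                  B         C         G
  Initial   0.09372    0.8319    0.1095
  Change     0.1622   0.05407   -0.1081
  Equil      0.2559     0.886  0.001358
  solve Keq expr → x = -0.05407; check Q = 1.2410e-04
Then change container volume by factor 0.8 (V_new/V_old).
Step 2:
                  B         C         G
  Initial    0.3199     1.107  0.001697
  Change  -6.2675e-04 -2.0892e-04 4.1783e-04
  Equil      0.3193     1.107  0.002115
  solve Keq expr → x = 2.0892e-04; check Q = 1.2410e-04
Then remove 3.0140e-04 M of G.
Step 3:
                  B         C         G
  Initial    0.3193     1.107  0.001813
  Change  -4.4525e-04 -1.4842e-04 2.9684e-04
  Equil      0.3188     1.107   0.00211
  solve Keq expr → x = 1.4842e-04; check Q = 1.2410e-04

[C]_eq = 1.107 M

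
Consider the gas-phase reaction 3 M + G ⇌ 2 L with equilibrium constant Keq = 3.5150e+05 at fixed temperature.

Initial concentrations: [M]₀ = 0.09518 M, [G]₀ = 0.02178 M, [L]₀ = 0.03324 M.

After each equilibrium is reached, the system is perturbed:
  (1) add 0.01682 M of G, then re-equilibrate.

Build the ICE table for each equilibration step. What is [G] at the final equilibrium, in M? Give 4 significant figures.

[G]_eq = 0.01107 M

Q₀ = 58.83 vs Keq = 3.5150e+05 ⇒ Q<K, forward
Step 1:
                    M           G           L
  I           0.09518     0.02178     0.03324
  C          -0.06376    -0.02125     0.04251
  E           0.03142  5.2630e-04     0.07575
  solve Keq expr → x = 0.02125; check Q = 3.5150e+05
Then add 0.01682 M of G.
Step 2:
                    M           G           L
  I           0.03142     0.01735     0.07575
  C          -0.01881   -0.006272     0.01254
  E            0.0126     0.01107     0.08829
  solve Keq expr → x = 0.006272; check Q = 3.5150e+05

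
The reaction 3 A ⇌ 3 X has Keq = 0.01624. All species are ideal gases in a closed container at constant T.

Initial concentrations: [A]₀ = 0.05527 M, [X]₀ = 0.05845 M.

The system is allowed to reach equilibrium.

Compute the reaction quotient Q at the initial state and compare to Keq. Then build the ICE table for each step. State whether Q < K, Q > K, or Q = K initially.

Q₀ = 1.183 vs Keq = 0.01624 ⇒ Q>K, reverse
Step 1:
                    A           X
  init        0.05527     0.05845
  Δ           0.03547    -0.03547
  eq          0.09074     0.02298
  solve Keq expr → x = -0.01182; check Q = 0.01624

Q₀ = 1.183; Q > K (proceeds reverse)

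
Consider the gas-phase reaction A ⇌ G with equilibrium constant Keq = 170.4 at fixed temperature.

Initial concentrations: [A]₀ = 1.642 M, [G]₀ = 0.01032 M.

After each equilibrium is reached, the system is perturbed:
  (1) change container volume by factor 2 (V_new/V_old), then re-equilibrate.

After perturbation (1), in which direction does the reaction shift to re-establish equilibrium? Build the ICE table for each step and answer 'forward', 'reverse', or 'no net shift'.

Q₀ = 0.006285 vs Keq = 170.4 ⇒ Q<K, forward
Step 1:
                    A           G
  I             1.642     0.01032
  C            -1.632       1.632
  E           0.00964       1.643
  solve Keq expr → x = 1.632; check Q = 170.4
Then change container volume by factor 2 (V_new/V_old).
Step 2:
                    A           G
  I           0.00482      0.8213
  C                 0           0
  E           0.00482      0.8213
  solve Keq expr → x = 0; check Q = 170.4

Direction: no net shift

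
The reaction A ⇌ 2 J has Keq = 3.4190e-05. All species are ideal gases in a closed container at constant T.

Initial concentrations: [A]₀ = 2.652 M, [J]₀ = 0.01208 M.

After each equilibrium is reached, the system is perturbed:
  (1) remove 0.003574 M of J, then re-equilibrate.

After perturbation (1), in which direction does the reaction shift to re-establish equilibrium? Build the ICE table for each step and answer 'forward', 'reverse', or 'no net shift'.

Direction: forward

Q₀ = 5.5025e-05 vs Keq = 3.4190e-05 ⇒ Q>K, reverse
Step 1:
                  A         J
  Initial     2.652   0.01208
  Change   0.001278 -0.002556
  Equil       2.653  0.009524
  solve Keq expr → x = -0.001278; check Q = 3.4190e-05
Then remove 0.003574 M of J.
Step 2:
                  A         J
  Initial     2.653   0.00595
  Change  -0.001785  0.003571
  Equil       2.651  0.009521
  solve Keq expr → x = 0.001785; check Q = 3.4190e-05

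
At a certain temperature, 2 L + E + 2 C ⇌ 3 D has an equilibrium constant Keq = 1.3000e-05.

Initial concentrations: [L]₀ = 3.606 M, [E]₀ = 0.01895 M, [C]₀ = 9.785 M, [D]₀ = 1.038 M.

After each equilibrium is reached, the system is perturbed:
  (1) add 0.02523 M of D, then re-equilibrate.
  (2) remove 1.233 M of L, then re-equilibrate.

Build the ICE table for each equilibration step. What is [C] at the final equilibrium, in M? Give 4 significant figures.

Q₀ = 0.0474 vs Keq = 1.3000e-05 ⇒ Q>K, reverse
Step 1:
                   L          E          C          D
  Initial      3.606    0.01895      9.785      1.038
  Change      0.5629     0.2814     0.5629    -0.8443
  Equil        4.169     0.3004      10.35     0.1937
  solve Keq expr → x = -0.2814; check Q = 1.3000e-05
Then add 0.02523 M of D.
Step 2:
                   L          E          C          D
  Initial      4.169     0.3004      10.35     0.2189
  Change     0.01529   0.007644    0.01529   -0.02293
  Equil        4.184      0.308      10.36      0.196
  solve Keq expr → x = -0.007644; check Q = 1.3000e-05
Then remove 1.233 M of L.
Step 3:
                   L          E          C          D
  Initial      2.951      0.308      10.36      0.196
  Change     0.02499    0.01249    0.02499   -0.03748
  Equil        2.976     0.3205      10.39     0.1585
  solve Keq expr → x = -0.01249; check Q = 1.3000e-05

[C]_eq = 10.39 M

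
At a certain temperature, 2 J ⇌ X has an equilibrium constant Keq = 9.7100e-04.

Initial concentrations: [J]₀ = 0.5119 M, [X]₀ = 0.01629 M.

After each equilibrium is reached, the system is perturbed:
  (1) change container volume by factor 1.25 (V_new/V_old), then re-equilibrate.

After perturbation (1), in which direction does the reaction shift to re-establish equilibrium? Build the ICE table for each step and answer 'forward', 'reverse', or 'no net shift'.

Q₀ = 0.06217 vs Keq = 9.7100e-04 ⇒ Q>K, reverse
Step 1:
                   J          X
  init        0.5119    0.01629
  Δ          0.03201     -0.016
  eq          0.5439 2.8725e-04
  solve Keq expr → x = -0.016; check Q = 9.7100e-04
Then change container volume by factor 1.25 (V_new/V_old).
Step 2:
                   J          X
  init        0.4351 2.2980e-04
  Δ       9.1766e-05 -4.5883e-05
  eq          0.4352 1.8392e-04
  solve Keq expr → x = -4.5883e-05; check Q = 9.7100e-04

Direction: reverse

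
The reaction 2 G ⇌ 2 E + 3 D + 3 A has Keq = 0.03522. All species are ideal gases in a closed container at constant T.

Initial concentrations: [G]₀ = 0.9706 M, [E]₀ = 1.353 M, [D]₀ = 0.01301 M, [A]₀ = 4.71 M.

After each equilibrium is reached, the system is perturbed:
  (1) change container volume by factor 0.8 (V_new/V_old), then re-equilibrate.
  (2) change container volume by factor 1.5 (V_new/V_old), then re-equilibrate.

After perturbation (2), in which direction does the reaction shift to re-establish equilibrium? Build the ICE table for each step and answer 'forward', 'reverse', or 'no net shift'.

Direction: forward

Q₀ = 4.4711e-04 vs Keq = 0.03522 ⇒ Q<K, forward
Step 1:
                  G         E         D         A
  Initial    0.9706     1.353   0.01301      4.71
  Change   -0.02703   0.02703   0.04054   0.04054
  Equil      0.9436      1.38   0.05355     4.751
  solve Keq expr → x = 0.01351; check Q = 0.03522
Then change container volume by factor 0.8 (V_new/V_old).
Step 2:
                  G         E         D         A
  Initial     1.179     1.725   0.06694     5.938
  Change    0.01553  -0.01553  -0.02329  -0.02329
  Equil       1.195      1.71   0.04365     5.915
  solve Keq expr → x = -0.007764; check Q = 0.03522
Then change container volume by factor 1.5 (V_new/V_old).
Step 3:
                  G         E         D         A
  Initial    0.7967      1.14    0.0291     3.943
  Change   -0.02251   0.02251   0.03376   0.03376
  Equil      0.7742     1.162   0.06286     3.977
  solve Keq expr → x = 0.01125; check Q = 0.03522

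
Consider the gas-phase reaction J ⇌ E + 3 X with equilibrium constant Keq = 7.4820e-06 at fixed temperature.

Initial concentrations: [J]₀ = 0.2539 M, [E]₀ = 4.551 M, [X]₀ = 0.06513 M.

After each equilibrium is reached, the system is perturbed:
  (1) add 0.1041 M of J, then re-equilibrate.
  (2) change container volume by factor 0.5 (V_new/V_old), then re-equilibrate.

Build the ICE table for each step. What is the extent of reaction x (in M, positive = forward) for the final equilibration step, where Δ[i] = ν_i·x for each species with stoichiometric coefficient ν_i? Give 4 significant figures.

x = -0.002842 M

Q₀ = 0.004952 vs Keq = 7.4820e-06 ⇒ Q>K, reverse
Step 1:
                    J           E           X
  I            0.2539       4.551     0.06513
  C           0.01915    -0.01915    -0.05746
  E            0.2731       4.532    0.007668
  solve Keq expr → x = -0.01915; check Q = 7.4820e-06
Then add 0.1041 M of J.
Step 2:
                    J           E           X
  I            0.3772       4.532    0.007668
  C       -2.8974e-04  2.8974e-04  8.6922e-04
  E            0.3769       4.532    0.008537
  solve Keq expr → x = 2.8974e-04; check Q = 7.4820e-06
Then change container volume by factor 0.5 (V_new/V_old).
Step 3:
                    J           E           X
  I            0.7537       9.064     0.01707
  C          0.002842   -0.002842   -0.008525
  E            0.7566       9.061    0.008549
  solve Keq expr → x = -0.002842; check Q = 7.4820e-06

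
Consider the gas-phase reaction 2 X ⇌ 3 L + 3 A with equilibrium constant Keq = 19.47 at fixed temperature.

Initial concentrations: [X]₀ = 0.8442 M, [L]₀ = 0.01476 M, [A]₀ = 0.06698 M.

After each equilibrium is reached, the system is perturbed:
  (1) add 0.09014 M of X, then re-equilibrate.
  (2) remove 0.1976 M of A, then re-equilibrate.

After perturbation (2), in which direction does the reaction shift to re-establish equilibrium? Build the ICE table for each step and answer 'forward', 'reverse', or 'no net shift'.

Q₀ = 1.3558e-09 vs Keq = 19.47 ⇒ Q<K, forward
Step 1:
                   X          L          A
  I           0.8442    0.01476    0.06698
  C          -0.6286     0.9429     0.9429
  E           0.2156     0.9577       1.01
  solve Keq expr → x = 0.3143; check Q = 19.47
Then add 0.09014 M of X.
Step 2:
                   X          L          A
  I           0.3057     0.9577       1.01
  C         -0.04388    0.06582    0.06582
  E           0.2618      1.024      1.076
  solve Keq expr → x = 0.02194; check Q = 19.47
Then remove 0.1976 M of A.
Step 3:
                   X          L          A
  I           0.2618      1.024     0.8781
  C         -0.03487     0.0523     0.0523
  E            0.227      1.076     0.9304
  solve Keq expr → x = 0.01743; check Q = 19.47

Direction: forward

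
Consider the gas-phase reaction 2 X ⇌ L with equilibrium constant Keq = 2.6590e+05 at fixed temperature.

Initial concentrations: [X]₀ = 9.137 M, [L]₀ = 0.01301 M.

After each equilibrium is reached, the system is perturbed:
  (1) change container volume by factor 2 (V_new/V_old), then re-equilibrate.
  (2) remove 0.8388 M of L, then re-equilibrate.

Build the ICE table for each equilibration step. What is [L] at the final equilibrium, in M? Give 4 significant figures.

[L]_eq = 1.451 M

Q₀ = 1.5584e-04 vs Keq = 2.6590e+05 ⇒ Q<K, forward
Step 1:
                    X           L
  init          9.137     0.01301
  Δ            -9.133       4.566
  eq          0.00415       4.579
  solve Keq expr → x = 4.566; check Q = 2.6590e+05
Then change container volume by factor 2 (V_new/V_old).
Step 2:
                    X           L
  init       0.002075        2.29
  Δ        8.5922e-04 -4.2961e-04
  eq         0.002934       2.289
  solve Keq expr → x = -4.2961e-04; check Q = 2.6590e+05
Then remove 0.8388 M of L.
Step 3:
                    X           L
  init       0.002934        1.45
  Δ       -5.9837e-04  2.9919e-04
  eq         0.002336       1.451
  solve Keq expr → x = 2.9919e-04; check Q = 2.6590e+05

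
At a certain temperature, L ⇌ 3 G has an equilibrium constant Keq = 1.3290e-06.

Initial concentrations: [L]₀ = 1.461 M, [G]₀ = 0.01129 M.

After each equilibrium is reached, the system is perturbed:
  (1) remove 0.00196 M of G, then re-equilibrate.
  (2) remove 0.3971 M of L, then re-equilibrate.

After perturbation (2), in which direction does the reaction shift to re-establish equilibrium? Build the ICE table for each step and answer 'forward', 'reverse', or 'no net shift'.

Direction: reverse

Q₀ = 9.8499e-07 vs Keq = 1.3290e-06 ⇒ Q<K, forward
Step 1:
                   L          G
  init         1.461    0.01129
  Δ       -3.9480e-04   0.001184
  eq           1.461    0.01247
  solve Keq expr → x = 3.9480e-04; check Q = 1.3290e-06
Then remove 0.00196 M of G.
Step 2:
                   L          G
  init         1.461    0.01051
  Δ       -6.5271e-04   0.001958
  eq            1.46    0.01247
  solve Keq expr → x = 6.5271e-04; check Q = 1.3290e-06
Then remove 0.3971 M of L.
Step 3:
                   L          G
  init         1.063    0.01247
  Δ       4.1697e-04  -0.001251
  eq           1.063    0.01122
  solve Keq expr → x = -4.1697e-04; check Q = 1.3290e-06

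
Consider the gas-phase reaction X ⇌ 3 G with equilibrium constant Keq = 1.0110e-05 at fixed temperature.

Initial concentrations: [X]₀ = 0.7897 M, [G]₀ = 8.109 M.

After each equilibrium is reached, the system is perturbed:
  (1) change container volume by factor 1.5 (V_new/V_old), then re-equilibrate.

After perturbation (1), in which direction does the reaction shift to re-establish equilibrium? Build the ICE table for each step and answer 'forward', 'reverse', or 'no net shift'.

Q₀ = 675.2 vs Keq = 1.0110e-05 ⇒ Q>K, reverse
Step 1:
                  X         G
  Initial    0.7897     8.109
  Change      2.692    -8.076
  Equil       3.482   0.03277
  solve Keq expr → x = -2.692; check Q = 1.0110e-05
Then change container volume by factor 1.5 (V_new/V_old).
Step 2:
                  X         G
  Initial     2.321   0.02185
  Change  -0.002257  0.006772
  Equil       2.319   0.02862
  solve Keq expr → x = 0.002257; check Q = 1.0110e-05

Direction: forward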